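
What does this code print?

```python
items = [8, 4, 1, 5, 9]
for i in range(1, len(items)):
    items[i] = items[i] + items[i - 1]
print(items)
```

i=1: items[1] = 4+8 = 12 → [8, 12, 1, 5, 9]
i=2: items[2] = 1+12 = 13 → [8, 12, 13, 5, 9]
i=3: items[3] = 5+13 = 18 → [8, 12, 13, 18, 9]
i=4: items[4] = 9+18 = 27 → [8, 12, 13, 18, 27]

[8, 12, 13, 18, 27]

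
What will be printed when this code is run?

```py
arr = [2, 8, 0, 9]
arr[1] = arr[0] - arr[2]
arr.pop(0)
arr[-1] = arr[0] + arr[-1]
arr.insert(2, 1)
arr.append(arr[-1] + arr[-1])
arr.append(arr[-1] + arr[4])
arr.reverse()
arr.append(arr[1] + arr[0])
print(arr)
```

[44, 22, 11, 1, 0, 2, 66]

arr[1] = arr[0]-arr[2] = 2-0 = 2 → [2, 2, 0, 9]
pop(0) removes 2 → [2, 0, 9]
arr[-1] = arr[0]+arr[-1] = 2+9 = 11 → [2, 0, 11]
insert 1 at 2 → [2, 0, 1, 11]
append arr[-1]+arr[-1] = 11+11 = 22 → [2, 0, 1, 11, 22]
append arr[-1]+arr[4] = 22+22 = 44 → [2, 0, 1, 11, 22, 44]
reverse → [44, 22, 11, 1, 0, 2]
append arr[1]+arr[0] = 22+44 = 66 → [44, 22, 11, 1, 0, 2, 66]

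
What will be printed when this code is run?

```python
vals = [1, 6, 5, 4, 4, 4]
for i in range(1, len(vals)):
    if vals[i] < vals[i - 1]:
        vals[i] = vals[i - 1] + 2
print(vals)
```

[1, 6, 8, 10, 12, 14]

i=1: 6>=1, unchanged → [1, 6, 5, 4, 4, 4]
i=2: 5<6, vals[2] = 6+2 = 8 → [1, 6, 8, 4, 4, 4]
i=3: 4<8, vals[3] = 8+2 = 10 → [1, 6, 8, 10, 4, 4]
i=4: 4<10, vals[4] = 10+2 = 12 → [1, 6, 8, 10, 12, 4]
i=5: 4<12, vals[5] = 12+2 = 14 → [1, 6, 8, 10, 12, 14]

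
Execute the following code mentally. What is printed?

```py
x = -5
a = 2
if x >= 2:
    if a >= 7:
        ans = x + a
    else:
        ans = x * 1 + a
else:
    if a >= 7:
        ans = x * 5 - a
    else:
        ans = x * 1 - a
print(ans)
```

x=-5, a=2
x >= 2 is False; a >= 7 is False
→ ans = x * 1 - a = -7

-7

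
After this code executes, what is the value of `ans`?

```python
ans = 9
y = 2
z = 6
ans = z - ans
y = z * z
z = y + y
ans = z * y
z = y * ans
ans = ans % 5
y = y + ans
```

2

ans = 6-9 = -3
y = 6*6 = 36
z = 36+36 = 72
ans = 72*36 = 2592
z = 36*2592 = 93312
ans = 2592%5 = 2
y = 36+2 = 38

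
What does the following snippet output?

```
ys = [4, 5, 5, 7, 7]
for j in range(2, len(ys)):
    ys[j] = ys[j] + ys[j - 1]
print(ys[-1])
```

24

j=2: ys[2] = 5+5 = 10 → [4, 5, 10, 7, 7]
j=3: ys[3] = 7+10 = 17 → [4, 5, 10, 17, 7]
j=4: ys[4] = 7+17 = 24 → [4, 5, 10, 17, 24]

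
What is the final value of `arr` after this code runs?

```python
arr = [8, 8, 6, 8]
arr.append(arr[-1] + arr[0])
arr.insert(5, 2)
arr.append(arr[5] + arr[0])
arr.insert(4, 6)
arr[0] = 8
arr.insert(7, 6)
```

[8, 8, 6, 8, 6, 16, 2, 6, 10]

append arr[-1]+arr[0] = 8+8 = 16 → [8, 8, 6, 8, 16]
insert 2 at 5 → [8, 8, 6, 8, 16, 2]
append arr[5]+arr[0] = 2+8 = 10 → [8, 8, 6, 8, 16, 2, 10]
insert 6 at 4 → [8, 8, 6, 8, 6, 16, 2, 10]
arr[0] = 8 → [8, 8, 6, 8, 6, 16, 2, 10]
insert 6 at 7 → [8, 8, 6, 8, 6, 16, 2, 6, 10]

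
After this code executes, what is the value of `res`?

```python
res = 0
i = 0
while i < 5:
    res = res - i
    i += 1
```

i=0: res = 0-0 = 0
i=1: res = 0-1 = -1
i=2: res = (-1)-2 = -3
i=3: res = (-3)-3 = -6
i=4: res = (-6)-4 = -10

-10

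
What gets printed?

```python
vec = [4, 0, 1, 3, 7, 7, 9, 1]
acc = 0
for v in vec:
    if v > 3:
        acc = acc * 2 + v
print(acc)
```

83

v=4: >3, acc = 0*2+4 = 4
v=0: not >3
v=1: not >3
v=3: not >3
v=7: >3, acc = 4*2+7 = 15
v=7: >3, acc = 15*2+7 = 37
v=9: >3, acc = 37*2+9 = 83
v=1: not >3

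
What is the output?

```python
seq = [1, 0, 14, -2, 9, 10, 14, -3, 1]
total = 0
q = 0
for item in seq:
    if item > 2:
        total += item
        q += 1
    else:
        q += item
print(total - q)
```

item=1: not >2; q=1
item=0: not >2; q=1
item=14: >2, total = 0+14 = 14; q=2
item=-2: not >2; q=0
item=9: >2, total = 14+9 = 23; q=1
item=10: >2, total = 23+10 = 33; q=2
item=14: >2, total = 33+14 = 47; q=3
item=-3: not >2; q=0
item=1: not >2; q=1
total-q = 47-1 = 46

46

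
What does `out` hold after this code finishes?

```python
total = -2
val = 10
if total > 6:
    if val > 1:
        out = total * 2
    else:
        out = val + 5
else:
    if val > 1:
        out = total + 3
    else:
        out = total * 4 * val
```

1

total=-2, val=10
total > 6 is False; val > 1 is True
→ out = total + 3 = 1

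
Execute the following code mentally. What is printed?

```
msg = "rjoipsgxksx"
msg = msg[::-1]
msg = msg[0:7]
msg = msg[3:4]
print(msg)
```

x

reverse → 'xskxgspiojr'
slice [0:7] → 'xskxgsp'
slice [3:4] → 'x'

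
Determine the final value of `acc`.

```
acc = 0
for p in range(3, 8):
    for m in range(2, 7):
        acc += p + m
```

225

p=3,m=2: acc = 0+5 = 5
p=3,m=3: acc = 5+6 = 11
p=3,m=4: acc = 11+7 = 18
p=3,m=5: acc = 18+8 = 26
p=3,m=6: acc = 26+9 = 35
p=4,m=2: acc = 35+6 = 41
p=4,m=3: acc = 41+7 = 48
p=4,m=4: acc = 48+8 = 56
p=4,m=5: acc = 56+9 = 65
p=4,m=6: acc = 65+10 = 75
p=5,m=2: acc = 75+7 = 82
p=5,m=3: acc = 82+8 = 90
p=5,m=4: acc = 90+9 = 99
p=5,m=5: acc = 99+10 = 109
p=5,m=6: acc = 109+11 = 120
p=6,m=2: acc = 120+8 = 128
p=6,m=3: acc = 128+9 = 137
p=6,m=4: acc = 137+10 = 147
p=6,m=5: acc = 147+11 = 158
p=6,m=6: acc = 158+12 = 170
p=7,m=2: acc = 170+9 = 179
p=7,m=3: acc = 179+10 = 189
p=7,m=4: acc = 189+11 = 200
p=7,m=5: acc = 200+12 = 212
p=7,m=6: acc = 212+13 = 225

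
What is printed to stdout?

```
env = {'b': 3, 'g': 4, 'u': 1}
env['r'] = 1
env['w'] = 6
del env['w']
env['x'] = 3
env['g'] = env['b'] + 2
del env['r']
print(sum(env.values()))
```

12

env['r'] = 1 → {'b': 3, 'g': 4, 'u': 1, 'r': 1}
env['w'] = 6 → {'b': 3, 'g': 4, 'u': 1, 'r': 1, 'w': 6}
del 'w' → {'b': 3, 'g': 4, 'u': 1, 'r': 1}
env['x'] = 3 → {'b': 3, 'g': 4, 'u': 1, 'r': 1, 'x': 3}
env['g'] = env['b']+2 = 5 → {'b': 3, 'g': 5, 'u': 1, 'r': 1, 'x': 3}
del 'r' → {'b': 3, 'g': 5, 'u': 1, 'x': 3}
sum of values = 12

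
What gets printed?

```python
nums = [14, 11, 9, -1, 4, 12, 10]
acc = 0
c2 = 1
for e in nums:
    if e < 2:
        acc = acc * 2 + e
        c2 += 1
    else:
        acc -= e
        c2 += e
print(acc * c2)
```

e=14: not <2, acc = 0-14 = -14; c2=15
e=11: not <2, acc = (-14)-11 = -25; c2=26
e=9: not <2, acc = (-25)-9 = -34; c2=35
e=-1: <2, acc = (-34)*2+(-1) = -69; c2=36
e=4: not <2, acc = (-69)-4 = -73; c2=40
e=12: not <2, acc = (-73)-12 = -85; c2=52
e=10: not <2, acc = (-85)-10 = -95; c2=62
acc*c2 = (-95)*62 = -5890

-5890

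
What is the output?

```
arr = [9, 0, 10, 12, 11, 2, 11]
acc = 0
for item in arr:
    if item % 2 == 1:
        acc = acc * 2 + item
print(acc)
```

69

item=9: odd, acc = 0*2+9 = 9
item=0: not odd
item=10: not odd
item=12: not odd
item=11: odd, acc = 9*2+11 = 29
item=2: not odd
item=11: odd, acc = 29*2+11 = 69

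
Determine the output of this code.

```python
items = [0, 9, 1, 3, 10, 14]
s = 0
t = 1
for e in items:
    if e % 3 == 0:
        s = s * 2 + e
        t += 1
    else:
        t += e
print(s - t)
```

e=0: %3==0, s = 0*2+0 = 0; t=2
e=9: %3==0, s = 0*2+9 = 9; t=3
e=1: not %3==0; t=4
e=3: %3==0, s = 9*2+3 = 21; t=5
e=10: not %3==0; t=15
e=14: not %3==0; t=29
s-t = 21-29 = -8

-8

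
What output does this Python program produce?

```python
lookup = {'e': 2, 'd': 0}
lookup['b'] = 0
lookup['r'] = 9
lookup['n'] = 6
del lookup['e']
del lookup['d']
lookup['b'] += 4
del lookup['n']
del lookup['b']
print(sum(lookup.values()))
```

9

lookup['b'] = 0 → {'e': 2, 'd': 0, 'b': 0}
lookup['r'] = 9 → {'e': 2, 'd': 0, 'b': 0, 'r': 9}
lookup['n'] = 6 → {'e': 2, 'd': 0, 'b': 0, 'r': 9, 'n': 6}
del 'e' → {'d': 0, 'b': 0, 'r': 9, 'n': 6}
del 'd' → {'b': 0, 'r': 9, 'n': 6}
lookup['b'] = 0+4 = 4 → {'b': 4, 'r': 9, 'n': 6}
del 'n' → {'b': 4, 'r': 9}
del 'b' → {'r': 9}
sum of values = 9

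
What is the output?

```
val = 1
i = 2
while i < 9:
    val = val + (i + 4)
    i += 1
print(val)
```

64

i=2: val = 1+6 = 7
i=3: val = 7+7 = 14
i=4: val = 14+8 = 22
i=5: val = 22+9 = 31
i=6: val = 31+10 = 41
i=7: val = 41+11 = 52
i=8: val = 52+12 = 64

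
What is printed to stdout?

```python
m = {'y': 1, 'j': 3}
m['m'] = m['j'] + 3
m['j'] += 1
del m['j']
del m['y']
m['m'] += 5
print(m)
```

{'m': 11}

m['m'] = m['j']+3 = 6 → {'y': 1, 'j': 3, 'm': 6}
m['j'] = 3+1 = 4 → {'y': 1, 'j': 4, 'm': 6}
del 'j' → {'y': 1, 'm': 6}
del 'y' → {'m': 6}
m['m'] = 6+5 = 11 → {'m': 11}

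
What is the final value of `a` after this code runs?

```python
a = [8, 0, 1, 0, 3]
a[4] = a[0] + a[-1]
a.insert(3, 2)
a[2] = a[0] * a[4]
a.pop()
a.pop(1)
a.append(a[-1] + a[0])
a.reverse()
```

[8, 0, 2, 0, 8]

a[4] = a[0]+a[-1] = 8+3 = 11 → [8, 0, 1, 0, 11]
insert 2 at 3 → [8, 0, 1, 2, 0, 11]
a[2] = a[0]*a[4] = 8*0 = 0 → [8, 0, 0, 2, 0, 11]
pop() removes 11 → [8, 0, 0, 2, 0]
pop(1) removes 0 → [8, 0, 2, 0]
append a[-1]+a[0] = 0+8 = 8 → [8, 0, 2, 0, 8]
reverse → [8, 0, 2, 0, 8]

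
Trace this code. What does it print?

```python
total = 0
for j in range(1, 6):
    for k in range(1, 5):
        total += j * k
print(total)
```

150

j=1,k=1: total = 0+1 = 1
j=1,k=2: total = 1+2 = 3
j=1,k=3: total = 3+3 = 6
j=1,k=4: total = 6+4 = 10
j=2,k=1: total = 10+2 = 12
j=2,k=2: total = 12+4 = 16
j=2,k=3: total = 16+6 = 22
j=2,k=4: total = 22+8 = 30
j=3,k=1: total = 30+3 = 33
j=3,k=2: total = 33+6 = 39
j=3,k=3: total = 39+9 = 48
j=3,k=4: total = 48+12 = 60
j=4,k=1: total = 60+4 = 64
j=4,k=2: total = 64+8 = 72
j=4,k=3: total = 72+12 = 84
j=4,k=4: total = 84+16 = 100
j=5,k=1: total = 100+5 = 105
j=5,k=2: total = 105+10 = 115
j=5,k=3: total = 115+15 = 130
j=5,k=4: total = 130+20 = 150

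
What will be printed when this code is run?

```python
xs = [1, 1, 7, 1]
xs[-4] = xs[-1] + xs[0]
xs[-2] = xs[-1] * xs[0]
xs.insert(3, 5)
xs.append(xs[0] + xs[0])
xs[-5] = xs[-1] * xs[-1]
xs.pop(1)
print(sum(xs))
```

xs[-4] = xs[-1]+xs[0] = 1+1 = 2 → [2, 1, 7, 1]
xs[-2] = xs[-1]*xs[0] = 1*2 = 2 → [2, 1, 2, 1]
insert 5 at 3 → [2, 1, 2, 5, 1]
append xs[0]+xs[0] = 2+2 = 4 → [2, 1, 2, 5, 1, 4]
xs[-5] = xs[-1]*xs[-1] = 4*4 = 16 → [2, 16, 2, 5, 1, 4]
pop(1) removes 16 → [2, 2, 5, 1, 4]
sum = 14

14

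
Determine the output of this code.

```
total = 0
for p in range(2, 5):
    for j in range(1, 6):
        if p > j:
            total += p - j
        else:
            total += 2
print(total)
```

p=2,j=1: 2>1, total = 0+1 = 1
p=2,j=2: not 2>2, total = 1+2 = 3
p=2,j=3: not 2>3, total = 3+2 = 5
p=2,j=4: not 2>4, total = 5+2 = 7
p=2,j=5: not 2>5, total = 7+2 = 9
p=3,j=1: 3>1, total = 9+2 = 11
p=3,j=2: 3>2, total = 11+1 = 12
p=3,j=3: not 3>3, total = 12+2 = 14
p=3,j=4: not 3>4, total = 14+2 = 16
p=3,j=5: not 3>5, total = 16+2 = 18
p=4,j=1: 4>1, total = 18+3 = 21
p=4,j=2: 4>2, total = 21+2 = 23
p=4,j=3: 4>3, total = 23+1 = 24
p=4,j=4: not 4>4, total = 24+2 = 26
p=4,j=5: not 4>5, total = 26+2 = 28

28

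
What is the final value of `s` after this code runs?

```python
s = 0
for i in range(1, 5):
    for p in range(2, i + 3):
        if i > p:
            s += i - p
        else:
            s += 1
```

i=1,p=2: not 1>2, s = 0+1 = 1
i=1,p=3: not 1>3, s = 1+1 = 2
i=2,p=2: not 2>2, s = 2+1 = 3
i=2,p=3: not 2>3, s = 3+1 = 4
i=2,p=4: not 2>4, s = 4+1 = 5
i=3,p=2: 3>2, s = 5+1 = 6
i=3,p=3: not 3>3, s = 6+1 = 7
i=3,p=4: not 3>4, s = 7+1 = 8
i=3,p=5: not 3>5, s = 8+1 = 9
i=4,p=2: 4>2, s = 9+2 = 11
i=4,p=3: 4>3, s = 11+1 = 12
i=4,p=4: not 4>4, s = 12+1 = 13
i=4,p=5: not 4>5, s = 13+1 = 14
i=4,p=6: not 4>6, s = 14+1 = 15

15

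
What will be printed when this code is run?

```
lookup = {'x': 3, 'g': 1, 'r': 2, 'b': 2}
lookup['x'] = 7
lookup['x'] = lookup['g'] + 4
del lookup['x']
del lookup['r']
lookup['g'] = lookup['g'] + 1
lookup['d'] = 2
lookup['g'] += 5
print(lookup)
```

{'g': 7, 'b': 2, 'd': 2}

lookup['x'] = 7 → {'x': 7, 'g': 1, 'r': 2, 'b': 2}
lookup['x'] = lookup['g']+4 = 5 → {'x': 5, 'g': 1, 'r': 2, 'b': 2}
del 'x' → {'g': 1, 'r': 2, 'b': 2}
del 'r' → {'g': 1, 'b': 2}
lookup['g'] = lookup['g']+1 = 2 → {'g': 2, 'b': 2}
lookup['d'] = 2 → {'g': 2, 'b': 2, 'd': 2}
lookup['g'] = 2+5 = 7 → {'g': 7, 'b': 2, 'd': 2}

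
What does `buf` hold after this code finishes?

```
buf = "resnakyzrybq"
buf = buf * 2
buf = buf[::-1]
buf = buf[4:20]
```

'zykanserqbyrzyka'

repeat ×2 → 'resnakyzrybqresnakyzrybq'
reverse → 'qbyrzykanserqbyrzykanser'
slice [4:20] → 'zykanserqbyrzyka'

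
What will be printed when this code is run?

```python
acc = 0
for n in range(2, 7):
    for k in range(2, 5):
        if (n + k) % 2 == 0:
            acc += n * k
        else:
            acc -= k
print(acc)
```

75

n=2,k=2: even sum, acc = 0+4 = 4
n=2,k=3: odd sum, acc = 4-3 = 1
n=2,k=4: even sum, acc = 1+8 = 9
n=3,k=2: odd sum, acc = 9-2 = 7
n=3,k=3: even sum, acc = 7+9 = 16
n=3,k=4: odd sum, acc = 16-4 = 12
n=4,k=2: even sum, acc = 12+8 = 20
n=4,k=3: odd sum, acc = 20-3 = 17
n=4,k=4: even sum, acc = 17+16 = 33
n=5,k=2: odd sum, acc = 33-2 = 31
n=5,k=3: even sum, acc = 31+15 = 46
n=5,k=4: odd sum, acc = 46-4 = 42
n=6,k=2: even sum, acc = 42+12 = 54
n=6,k=3: odd sum, acc = 54-3 = 51
n=6,k=4: even sum, acc = 51+24 = 75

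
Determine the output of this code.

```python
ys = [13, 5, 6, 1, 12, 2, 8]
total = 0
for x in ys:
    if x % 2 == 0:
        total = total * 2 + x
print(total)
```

x=13: not even
x=5: not even
x=6: even, total = 0*2+6 = 6
x=1: not even
x=12: even, total = 6*2+12 = 24
x=2: even, total = 24*2+2 = 50
x=8: even, total = 50*2+8 = 108

108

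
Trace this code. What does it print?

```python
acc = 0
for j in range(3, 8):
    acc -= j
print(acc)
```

j=3: acc = 0-3 = -3
j=4: acc = (-3)-4 = -7
j=5: acc = (-7)-5 = -12
j=6: acc = (-12)-6 = -18
j=7: acc = (-18)-7 = -25

-25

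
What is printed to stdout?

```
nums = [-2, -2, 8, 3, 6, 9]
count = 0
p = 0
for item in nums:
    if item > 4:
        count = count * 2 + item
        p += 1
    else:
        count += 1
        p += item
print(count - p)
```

item=-2: not >4, count = 0+1 = 1; p=-2
item=-2: not >4, count = 1+1 = 2; p=-4
item=8: >4, count = 2*2+8 = 12; p=-3
item=3: not >4, count = 12+1 = 13; p=0
item=6: >4, count = 13*2+6 = 32; p=1
item=9: >4, count = 32*2+9 = 73; p=2
count-p = 73-2 = 71

71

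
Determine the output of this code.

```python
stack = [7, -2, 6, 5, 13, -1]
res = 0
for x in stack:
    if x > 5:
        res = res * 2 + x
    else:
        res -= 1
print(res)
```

46

x=7: >5, res = 0*2+7 = 7
x=-2: not >5, res = 7-1 = 6
x=6: >5, res = 6*2+6 = 18
x=5: not >5, res = 18-1 = 17
x=13: >5, res = 17*2+13 = 47
x=-1: not >5, res = 47-1 = 46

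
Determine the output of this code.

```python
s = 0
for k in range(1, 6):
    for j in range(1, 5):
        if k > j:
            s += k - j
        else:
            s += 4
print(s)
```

k=1,j=1: not 1>1, s = 0+4 = 4
k=1,j=2: not 1>2, s = 4+4 = 8
k=1,j=3: not 1>3, s = 8+4 = 12
k=1,j=4: not 1>4, s = 12+4 = 16
k=2,j=1: 2>1, s = 16+1 = 17
k=2,j=2: not 2>2, s = 17+4 = 21
k=2,j=3: not 2>3, s = 21+4 = 25
k=2,j=4: not 2>4, s = 25+4 = 29
k=3,j=1: 3>1, s = 29+2 = 31
k=3,j=2: 3>2, s = 31+1 = 32
k=3,j=3: not 3>3, s = 32+4 = 36
k=3,j=4: not 3>4, s = 36+4 = 40
k=4,j=1: 4>1, s = 40+3 = 43
k=4,j=2: 4>2, s = 43+2 = 45
k=4,j=3: 4>3, s = 45+1 = 46
k=4,j=4: not 4>4, s = 46+4 = 50
k=5,j=1: 5>1, s = 50+4 = 54
k=5,j=2: 5>2, s = 54+3 = 57
k=5,j=3: 5>3, s = 57+2 = 59
k=5,j=4: 5>4, s = 59+1 = 60

60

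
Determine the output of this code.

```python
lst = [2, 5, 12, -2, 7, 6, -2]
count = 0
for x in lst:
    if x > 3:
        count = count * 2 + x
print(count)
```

x=2: not >3
x=5: >3, count = 0*2+5 = 5
x=12: >3, count = 5*2+12 = 22
x=-2: not >3
x=7: >3, count = 22*2+7 = 51
x=6: >3, count = 51*2+6 = 108
x=-2: not >3

108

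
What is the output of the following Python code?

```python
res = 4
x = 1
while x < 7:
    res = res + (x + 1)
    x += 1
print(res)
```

31

x=1: res = 4+2 = 6
x=2: res = 6+3 = 9
x=3: res = 9+4 = 13
x=4: res = 13+5 = 18
x=5: res = 18+6 = 24
x=6: res = 24+7 = 31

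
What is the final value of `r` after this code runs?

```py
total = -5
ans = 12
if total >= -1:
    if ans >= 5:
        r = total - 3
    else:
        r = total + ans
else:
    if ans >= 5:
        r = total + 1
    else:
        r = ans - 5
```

-4

total=-5, ans=12
total >= -1 is False; ans >= 5 is True
→ r = total + 1 = -4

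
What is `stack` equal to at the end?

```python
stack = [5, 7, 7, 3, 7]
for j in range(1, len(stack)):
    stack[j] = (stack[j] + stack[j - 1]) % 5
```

j=1: stack[1] = (7+5)%5 = 2 → [5, 2, 7, 3, 7]
j=2: stack[2] = (7+2)%5 = 4 → [5, 2, 4, 3, 7]
j=3: stack[3] = (3+4)%5 = 2 → [5, 2, 4, 2, 7]
j=4: stack[4] = (7+2)%5 = 4 → [5, 2, 4, 2, 4]

[5, 2, 4, 2, 4]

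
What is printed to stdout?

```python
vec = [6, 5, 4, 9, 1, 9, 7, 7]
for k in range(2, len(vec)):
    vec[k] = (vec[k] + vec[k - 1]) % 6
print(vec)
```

[6, 5, 3, 0, 1, 4, 5, 0]

k=2: vec[2] = (4+5)%6 = 3 → [6, 5, 3, 9, 1, 9, 7, 7]
k=3: vec[3] = (9+3)%6 = 0 → [6, 5, 3, 0, 1, 9, 7, 7]
k=4: vec[4] = (1+0)%6 = 1 → [6, 5, 3, 0, 1, 9, 7, 7]
k=5: vec[5] = (9+1)%6 = 4 → [6, 5, 3, 0, 1, 4, 7, 7]
k=6: vec[6] = (7+4)%6 = 5 → [6, 5, 3, 0, 1, 4, 5, 7]
k=7: vec[7] = (7+5)%6 = 0 → [6, 5, 3, 0, 1, 4, 5, 0]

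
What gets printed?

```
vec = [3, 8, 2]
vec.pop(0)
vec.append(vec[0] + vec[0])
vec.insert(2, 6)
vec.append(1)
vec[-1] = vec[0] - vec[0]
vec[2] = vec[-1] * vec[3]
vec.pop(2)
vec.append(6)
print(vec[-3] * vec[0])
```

pop(0) removes 3 → [8, 2]
append vec[0]+vec[0] = 8+8 = 16 → [8, 2, 16]
insert 6 at 2 → [8, 2, 6, 16]
append 1 → [8, 2, 6, 16, 1]
vec[-1] = vec[0]-vec[0] = 8-8 = 0 → [8, 2, 6, 16, 0]
vec[2] = vec[-1]*vec[3] = 0*16 = 0 → [8, 2, 0, 16, 0]
pop(2) removes 0 → [8, 2, 16, 0]
append 6 → [8, 2, 16, 0, 6]
vec[-3]*vec[0] = 16*8 = 128

128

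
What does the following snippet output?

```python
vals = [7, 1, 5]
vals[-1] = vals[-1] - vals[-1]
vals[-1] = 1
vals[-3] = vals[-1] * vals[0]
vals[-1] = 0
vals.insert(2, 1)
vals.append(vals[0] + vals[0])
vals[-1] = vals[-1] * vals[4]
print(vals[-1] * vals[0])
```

1372

vals[-1] = vals[-1]-vals[-1] = 5-5 = 0 → [7, 1, 0]
vals[-1] = 1 → [7, 1, 1]
vals[-3] = vals[-1]*vals[0] = 1*7 = 7 → [7, 1, 1]
vals[-1] = 0 → [7, 1, 0]
insert 1 at 2 → [7, 1, 1, 0]
append vals[0]+vals[0] = 7+7 = 14 → [7, 1, 1, 0, 14]
vals[-1] = vals[-1]*vals[4] = 14*14 = 196 → [7, 1, 1, 0, 196]
vals[-1]*vals[0] = 196*7 = 1372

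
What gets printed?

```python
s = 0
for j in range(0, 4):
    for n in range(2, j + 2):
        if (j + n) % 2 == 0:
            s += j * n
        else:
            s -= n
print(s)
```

2

j=1,n=2: odd sum, s = 0-2 = -2
j=2,n=2: even sum, s = (-2)+4 = 2
j=2,n=3: odd sum, s = 2-3 = -1
j=3,n=2: odd sum, s = (-1)-2 = -3
j=3,n=3: even sum, s = (-3)+9 = 6
j=3,n=4: odd sum, s = 6-4 = 2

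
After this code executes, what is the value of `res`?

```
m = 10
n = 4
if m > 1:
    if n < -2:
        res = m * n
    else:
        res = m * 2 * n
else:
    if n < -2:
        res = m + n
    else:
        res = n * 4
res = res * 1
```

80

m=10, n=4
m > 1 is True; n < -2 is False
→ res = m * 2 * n = 80
res = 80*1 = 80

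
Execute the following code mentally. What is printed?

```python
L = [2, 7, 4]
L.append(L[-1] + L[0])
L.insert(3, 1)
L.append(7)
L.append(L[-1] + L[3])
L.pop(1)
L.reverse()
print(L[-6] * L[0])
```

append L[-1]+L[0] = 4+2 = 6 → [2, 7, 4, 6]
insert 1 at 3 → [2, 7, 4, 1, 6]
append 7 → [2, 7, 4, 1, 6, 7]
append L[-1]+L[3] = 7+1 = 8 → [2, 7, 4, 1, 6, 7, 8]
pop(1) removes 7 → [2, 4, 1, 6, 7, 8]
reverse → [8, 7, 6, 1, 4, 2]
L[-6]*L[0] = 8*8 = 64

64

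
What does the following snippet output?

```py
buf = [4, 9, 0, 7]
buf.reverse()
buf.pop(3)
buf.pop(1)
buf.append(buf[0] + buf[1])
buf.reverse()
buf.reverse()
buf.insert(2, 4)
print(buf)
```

[7, 9, 4, 16]

reverse → [7, 0, 9, 4]
pop(3) removes 4 → [7, 0, 9]
pop(1) removes 0 → [7, 9]
append buf[0]+buf[1] = 7+9 = 16 → [7, 9, 16]
reverse → [16, 9, 7]
reverse → [7, 9, 16]
insert 4 at 2 → [7, 9, 4, 16]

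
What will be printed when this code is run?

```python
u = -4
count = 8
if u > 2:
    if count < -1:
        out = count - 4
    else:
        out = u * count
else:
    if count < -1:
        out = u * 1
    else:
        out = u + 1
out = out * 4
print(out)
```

u=-4, count=8
u > 2 is False; count < -1 is False
→ out = u + 1 = -3
out = (-3)*4 = -12

-12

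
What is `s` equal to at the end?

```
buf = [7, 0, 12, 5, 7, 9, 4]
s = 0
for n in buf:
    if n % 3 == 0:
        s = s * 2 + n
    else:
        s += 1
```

46

n=7: not %3==0, s = 0+1 = 1
n=0: %3==0, s = 1*2+0 = 2
n=12: %3==0, s = 2*2+12 = 16
n=5: not %3==0, s = 16+1 = 17
n=7: not %3==0, s = 17+1 = 18
n=9: %3==0, s = 18*2+9 = 45
n=4: not %3==0, s = 45+1 = 46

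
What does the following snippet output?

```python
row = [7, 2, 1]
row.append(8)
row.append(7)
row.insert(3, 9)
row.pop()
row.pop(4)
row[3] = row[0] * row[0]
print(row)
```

append 8 → [7, 2, 1, 8]
append 7 → [7, 2, 1, 8, 7]
insert 9 at 3 → [7, 2, 1, 9, 8, 7]
pop() removes 7 → [7, 2, 1, 9, 8]
pop(4) removes 8 → [7, 2, 1, 9]
row[3] = row[0]*row[0] = 7*7 = 49 → [7, 2, 1, 49]

[7, 2, 1, 49]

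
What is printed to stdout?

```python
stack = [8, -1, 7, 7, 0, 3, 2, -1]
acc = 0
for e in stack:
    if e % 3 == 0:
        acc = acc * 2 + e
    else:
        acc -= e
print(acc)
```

e=8: not %3==0, acc = 0-8 = -8
e=-1: not %3==0, acc = (-8)-(-1) = -7
e=7: not %3==0, acc = (-7)-7 = -14
e=7: not %3==0, acc = (-14)-7 = -21
e=0: %3==0, acc = (-21)*2+0 = -42
e=3: %3==0, acc = (-42)*2+3 = -81
e=2: not %3==0, acc = (-81)-2 = -83
e=-1: not %3==0, acc = (-83)-(-1) = -82

-82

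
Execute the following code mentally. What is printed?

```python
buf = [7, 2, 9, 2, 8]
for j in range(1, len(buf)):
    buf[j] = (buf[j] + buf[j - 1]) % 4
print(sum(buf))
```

j=1: buf[1] = (2+7)%4 = 1 → [7, 1, 9, 2, 8]
j=2: buf[2] = (9+1)%4 = 2 → [7, 1, 2, 2, 8]
j=3: buf[3] = (2+2)%4 = 0 → [7, 1, 2, 0, 8]
j=4: buf[4] = (8+0)%4 = 0 → [7, 1, 2, 0, 0]
sum = 10

10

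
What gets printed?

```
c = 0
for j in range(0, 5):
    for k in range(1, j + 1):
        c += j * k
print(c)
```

j=1,k=1: c = 0+1 = 1
j=2,k=1: c = 1+2 = 3
j=2,k=2: c = 3+4 = 7
j=3,k=1: c = 7+3 = 10
j=3,k=2: c = 10+6 = 16
j=3,k=3: c = 16+9 = 25
j=4,k=1: c = 25+4 = 29
j=4,k=2: c = 29+8 = 37
j=4,k=3: c = 37+12 = 49
j=4,k=4: c = 49+16 = 65

65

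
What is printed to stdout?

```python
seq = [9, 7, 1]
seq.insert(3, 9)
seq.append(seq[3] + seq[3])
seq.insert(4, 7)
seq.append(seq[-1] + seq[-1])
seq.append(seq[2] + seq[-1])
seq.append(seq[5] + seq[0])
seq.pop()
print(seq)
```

[9, 7, 1, 9, 7, 18, 36, 37]

insert 9 at 3 → [9, 7, 1, 9]
append seq[3]+seq[3] = 9+9 = 18 → [9, 7, 1, 9, 18]
insert 7 at 4 → [9, 7, 1, 9, 7, 18]
append seq[-1]+seq[-1] = 18+18 = 36 → [9, 7, 1, 9, 7, 18, 36]
append seq[2]+seq[-1] = 1+36 = 37 → [9, 7, 1, 9, 7, 18, 36, 37]
append seq[5]+seq[0] = 18+9 = 27 → [9, 7, 1, 9, 7, 18, 36, 37, 27]
pop() removes 27 → [9, 7, 1, 9, 7, 18, 36, 37]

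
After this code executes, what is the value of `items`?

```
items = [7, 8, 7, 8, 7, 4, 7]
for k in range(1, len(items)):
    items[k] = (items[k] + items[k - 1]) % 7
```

[7, 1, 1, 2, 2, 6, 6]

k=1: items[1] = (8+7)%7 = 1 → [7, 1, 7, 8, 7, 4, 7]
k=2: items[2] = (7+1)%7 = 1 → [7, 1, 1, 8, 7, 4, 7]
k=3: items[3] = (8+1)%7 = 2 → [7, 1, 1, 2, 7, 4, 7]
k=4: items[4] = (7+2)%7 = 2 → [7, 1, 1, 2, 2, 4, 7]
k=5: items[5] = (4+2)%7 = 6 → [7, 1, 1, 2, 2, 6, 7]
k=6: items[6] = (7+6)%7 = 6 → [7, 1, 1, 2, 2, 6, 6]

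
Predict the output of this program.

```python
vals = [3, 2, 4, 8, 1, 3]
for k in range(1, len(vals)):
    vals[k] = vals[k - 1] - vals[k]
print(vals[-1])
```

k=1: vals[1] = 3-2 = 1 → [3, 1, 4, 8, 1, 3]
k=2: vals[2] = 1-4 = -3 → [3, 1, -3, 8, 1, 3]
k=3: vals[3] = (-3)-8 = -11 → [3, 1, -3, -11, 1, 3]
k=4: vals[4] = (-11)-1 = -12 → [3, 1, -3, -11, -12, 3]
k=5: vals[5] = (-12)-3 = -15 → [3, 1, -3, -11, -12, -15]

-15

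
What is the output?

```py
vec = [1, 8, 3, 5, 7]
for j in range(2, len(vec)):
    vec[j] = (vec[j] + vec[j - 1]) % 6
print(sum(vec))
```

j=2: vec[2] = (3+8)%6 = 5 → [1, 8, 5, 5, 7]
j=3: vec[3] = (5+5)%6 = 4 → [1, 8, 5, 4, 7]
j=4: vec[4] = (7+4)%6 = 5 → [1, 8, 5, 4, 5]
sum = 23

23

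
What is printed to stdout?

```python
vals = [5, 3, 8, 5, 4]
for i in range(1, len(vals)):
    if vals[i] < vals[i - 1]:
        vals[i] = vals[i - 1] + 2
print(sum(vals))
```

i=1: 3<5, vals[1] = 5+2 = 7 → [5, 7, 8, 5, 4]
i=2: 8>=7, unchanged → [5, 7, 8, 5, 4]
i=3: 5<8, vals[3] = 8+2 = 10 → [5, 7, 8, 10, 4]
i=4: 4<10, vals[4] = 10+2 = 12 → [5, 7, 8, 10, 12]
sum = 42

42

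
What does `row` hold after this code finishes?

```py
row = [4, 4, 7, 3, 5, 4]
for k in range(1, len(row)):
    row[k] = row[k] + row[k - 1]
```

[4, 8, 15, 18, 23, 27]

k=1: row[1] = 4+4 = 8 → [4, 8, 7, 3, 5, 4]
k=2: row[2] = 7+8 = 15 → [4, 8, 15, 3, 5, 4]
k=3: row[3] = 3+15 = 18 → [4, 8, 15, 18, 5, 4]
k=4: row[4] = 5+18 = 23 → [4, 8, 15, 18, 23, 4]
k=5: row[5] = 4+23 = 27 → [4, 8, 15, 18, 23, 27]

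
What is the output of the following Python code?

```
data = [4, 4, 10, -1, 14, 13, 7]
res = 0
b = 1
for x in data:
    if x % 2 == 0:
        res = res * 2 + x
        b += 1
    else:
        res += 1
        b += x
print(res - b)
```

x=4: even, res = 0*2+4 = 4; b=2
x=4: even, res = 4*2+4 = 12; b=3
x=10: even, res = 12*2+10 = 34; b=4
x=-1: not even, res = 34+1 = 35; b=3
x=14: even, res = 35*2+14 = 84; b=4
x=13: not even, res = 84+1 = 85; b=17
x=7: not even, res = 85+1 = 86; b=24
res-b = 86-24 = 62

62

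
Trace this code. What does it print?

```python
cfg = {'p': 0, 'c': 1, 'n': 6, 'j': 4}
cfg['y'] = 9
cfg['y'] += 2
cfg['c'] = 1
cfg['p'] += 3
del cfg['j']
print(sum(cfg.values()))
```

21

cfg['y'] = 9 → {'p': 0, 'c': 1, 'n': 6, 'j': 4, 'y': 9}
cfg['y'] = 9+2 = 11 → {'p': 0, 'c': 1, 'n': 6, 'j': 4, 'y': 11}
cfg['c'] = 1 → {'p': 0, 'c': 1, 'n': 6, 'j': 4, 'y': 11}
cfg['p'] = 0+3 = 3 → {'p': 3, 'c': 1, 'n': 6, 'j': 4, 'y': 11}
del 'j' → {'p': 3, 'c': 1, 'n': 6, 'y': 11}
sum of values = 21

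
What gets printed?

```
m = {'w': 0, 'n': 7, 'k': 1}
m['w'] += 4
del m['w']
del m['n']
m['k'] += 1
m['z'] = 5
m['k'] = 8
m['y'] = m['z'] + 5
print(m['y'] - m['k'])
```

2

m['w'] = 0+4 = 4 → {'w': 4, 'n': 7, 'k': 1}
del 'w' → {'n': 7, 'k': 1}
del 'n' → {'k': 1}
m['k'] = 1+1 = 2 → {'k': 2}
m['z'] = 5 → {'k': 2, 'z': 5}
m['k'] = 8 → {'k': 8, 'z': 5}
m['y'] = m['z']+5 = 10 → {'k': 8, 'z': 5, 'y': 10}
m['y']-m['k'] = 10-8 = 2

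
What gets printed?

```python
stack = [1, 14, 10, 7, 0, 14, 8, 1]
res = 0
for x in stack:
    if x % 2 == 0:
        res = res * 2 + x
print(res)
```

x=1: not even
x=14: even, res = 0*2+14 = 14
x=10: even, res = 14*2+10 = 38
x=7: not even
x=0: even, res = 38*2+0 = 76
x=14: even, res = 76*2+14 = 166
x=8: even, res = 166*2+8 = 340
x=1: not even

340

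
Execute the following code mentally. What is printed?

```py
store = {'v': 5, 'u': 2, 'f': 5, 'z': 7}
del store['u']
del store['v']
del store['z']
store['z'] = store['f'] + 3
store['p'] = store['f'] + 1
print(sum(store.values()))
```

19

del 'u' → {'v': 5, 'f': 5, 'z': 7}
del 'v' → {'f': 5, 'z': 7}
del 'z' → {'f': 5}
store['z'] = store['f']+3 = 8 → {'f': 5, 'z': 8}
store['p'] = store['f']+1 = 6 → {'f': 5, 'z': 8, 'p': 6}
sum of values = 19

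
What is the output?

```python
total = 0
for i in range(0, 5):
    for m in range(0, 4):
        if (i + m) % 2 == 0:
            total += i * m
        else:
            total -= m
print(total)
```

12

i=0,m=0: even sum, total = 0+0 = 0
i=0,m=1: odd sum, total = 0-1 = -1
i=0,m=2: even sum, total = (-1)+0 = -1
i=0,m=3: odd sum, total = (-1)-3 = -4
i=1,m=0: odd sum, total = (-4)-0 = -4
i=1,m=1: even sum, total = (-4)+1 = -3
i=1,m=2: odd sum, total = (-3)-2 = -5
i=1,m=3: even sum, total = (-5)+3 = -2
i=2,m=0: even sum, total = (-2)+0 = -2
i=2,m=1: odd sum, total = (-2)-1 = -3
i=2,m=2: even sum, total = (-3)+4 = 1
i=2,m=3: odd sum, total = 1-3 = -2
i=3,m=0: odd sum, total = (-2)-0 = -2
i=3,m=1: even sum, total = (-2)+3 = 1
i=3,m=2: odd sum, total = 1-2 = -1
i=3,m=3: even sum, total = (-1)+9 = 8
i=4,m=0: even sum, total = 8+0 = 8
i=4,m=1: odd sum, total = 8-1 = 7
i=4,m=2: even sum, total = 7+8 = 15
i=4,m=3: odd sum, total = 15-3 = 12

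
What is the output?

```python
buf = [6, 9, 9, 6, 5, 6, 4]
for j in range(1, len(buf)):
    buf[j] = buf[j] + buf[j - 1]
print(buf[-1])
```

j=1: buf[1] = 9+6 = 15 → [6, 15, 9, 6, 5, 6, 4]
j=2: buf[2] = 9+15 = 24 → [6, 15, 24, 6, 5, 6, 4]
j=3: buf[3] = 6+24 = 30 → [6, 15, 24, 30, 5, 6, 4]
j=4: buf[4] = 5+30 = 35 → [6, 15, 24, 30, 35, 6, 4]
j=5: buf[5] = 6+35 = 41 → [6, 15, 24, 30, 35, 41, 4]
j=6: buf[6] = 4+41 = 45 → [6, 15, 24, 30, 35, 41, 45]

45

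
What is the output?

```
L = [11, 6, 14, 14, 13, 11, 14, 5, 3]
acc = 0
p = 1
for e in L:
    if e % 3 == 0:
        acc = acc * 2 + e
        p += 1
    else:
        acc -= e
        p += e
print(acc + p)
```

e=11: not %3==0, acc = 0-11 = -11; p=12
e=6: %3==0, acc = (-11)*2+6 = -16; p=13
e=14: not %3==0, acc = (-16)-14 = -30; p=27
e=14: not %3==0, acc = (-30)-14 = -44; p=41
e=13: not %3==0, acc = (-44)-13 = -57; p=54
e=11: not %3==0, acc = (-57)-11 = -68; p=65
e=14: not %3==0, acc = (-68)-14 = -82; p=79
e=5: not %3==0, acc = (-82)-5 = -87; p=84
e=3: %3==0, acc = (-87)*2+3 = -171; p=85
acc+p = (-171)+85 = -86

-86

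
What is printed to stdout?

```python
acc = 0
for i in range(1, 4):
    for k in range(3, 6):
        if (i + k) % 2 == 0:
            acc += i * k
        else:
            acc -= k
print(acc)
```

24

i=1,k=3: even sum, acc = 0+3 = 3
i=1,k=4: odd sum, acc = 3-4 = -1
i=1,k=5: even sum, acc = (-1)+5 = 4
i=2,k=3: odd sum, acc = 4-3 = 1
i=2,k=4: even sum, acc = 1+8 = 9
i=2,k=5: odd sum, acc = 9-5 = 4
i=3,k=3: even sum, acc = 4+9 = 13
i=3,k=4: odd sum, acc = 13-4 = 9
i=3,k=5: even sum, acc = 9+15 = 24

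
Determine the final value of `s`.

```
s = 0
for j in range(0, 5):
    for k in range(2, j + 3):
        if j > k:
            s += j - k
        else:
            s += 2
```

28

j=0,k=2: not 0>2, s = 0+2 = 2
j=1,k=2: not 1>2, s = 2+2 = 4
j=1,k=3: not 1>3, s = 4+2 = 6
j=2,k=2: not 2>2, s = 6+2 = 8
j=2,k=3: not 2>3, s = 8+2 = 10
j=2,k=4: not 2>4, s = 10+2 = 12
j=3,k=2: 3>2, s = 12+1 = 13
j=3,k=3: not 3>3, s = 13+2 = 15
j=3,k=4: not 3>4, s = 15+2 = 17
j=3,k=5: not 3>5, s = 17+2 = 19
j=4,k=2: 4>2, s = 19+2 = 21
j=4,k=3: 4>3, s = 21+1 = 22
j=4,k=4: not 4>4, s = 22+2 = 24
j=4,k=5: not 4>5, s = 24+2 = 26
j=4,k=6: not 4>6, s = 26+2 = 28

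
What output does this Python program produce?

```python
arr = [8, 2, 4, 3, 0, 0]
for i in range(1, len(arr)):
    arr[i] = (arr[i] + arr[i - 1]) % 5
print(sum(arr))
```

18

i=1: arr[1] = (2+8)%5 = 0 → [8, 0, 4, 3, 0, 0]
i=2: arr[2] = (4+0)%5 = 4 → [8, 0, 4, 3, 0, 0]
i=3: arr[3] = (3+4)%5 = 2 → [8, 0, 4, 2, 0, 0]
i=4: arr[4] = (0+2)%5 = 2 → [8, 0, 4, 2, 2, 0]
i=5: arr[5] = (0+2)%5 = 2 → [8, 0, 4, 2, 2, 2]
sum = 18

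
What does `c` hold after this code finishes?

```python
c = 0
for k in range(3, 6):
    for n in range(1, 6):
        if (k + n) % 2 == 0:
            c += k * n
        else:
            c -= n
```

75

k=3,n=1: even sum, c = 0+3 = 3
k=3,n=2: odd sum, c = 3-2 = 1
k=3,n=3: even sum, c = 1+9 = 10
k=3,n=4: odd sum, c = 10-4 = 6
k=3,n=5: even sum, c = 6+15 = 21
k=4,n=1: odd sum, c = 21-1 = 20
k=4,n=2: even sum, c = 20+8 = 28
k=4,n=3: odd sum, c = 28-3 = 25
k=4,n=4: even sum, c = 25+16 = 41
k=4,n=5: odd sum, c = 41-5 = 36
k=5,n=1: even sum, c = 36+5 = 41
k=5,n=2: odd sum, c = 41-2 = 39
k=5,n=3: even sum, c = 39+15 = 54
k=5,n=4: odd sum, c = 54-4 = 50
k=5,n=5: even sum, c = 50+25 = 75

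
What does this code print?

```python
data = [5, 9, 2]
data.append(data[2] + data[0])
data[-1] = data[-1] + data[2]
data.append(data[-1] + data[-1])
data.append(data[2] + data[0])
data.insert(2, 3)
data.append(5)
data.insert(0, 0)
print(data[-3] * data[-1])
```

90

append data[2]+data[0] = 2+5 = 7 → [5, 9, 2, 7]
data[-1] = data[-1]+data[2] = 7+2 = 9 → [5, 9, 2, 9]
append data[-1]+data[-1] = 9+9 = 18 → [5, 9, 2, 9, 18]
append data[2]+data[0] = 2+5 = 7 → [5, 9, 2, 9, 18, 7]
insert 3 at 2 → [5, 9, 3, 2, 9, 18, 7]
append 5 → [5, 9, 3, 2, 9, 18, 7, 5]
insert 0 at 0 → [0, 5, 9, 3, 2, 9, 18, 7, 5]
data[-3]*data[-1] = 18*5 = 90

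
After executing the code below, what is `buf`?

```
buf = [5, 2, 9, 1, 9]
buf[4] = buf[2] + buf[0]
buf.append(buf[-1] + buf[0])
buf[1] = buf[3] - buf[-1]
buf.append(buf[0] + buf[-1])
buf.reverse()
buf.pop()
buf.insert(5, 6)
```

buf[4] = buf[2]+buf[0] = 9+5 = 14 → [5, 2, 9, 1, 14]
append buf[-1]+buf[0] = 14+5 = 19 → [5, 2, 9, 1, 14, 19]
buf[1] = buf[3]-buf[-1] = 1-19 = -18 → [5, -18, 9, 1, 14, 19]
append buf[0]+buf[-1] = 5+19 = 24 → [5, -18, 9, 1, 14, 19, 24]
reverse → [24, 19, 14, 1, 9, -18, 5]
pop() removes 5 → [24, 19, 14, 1, 9, -18]
insert 6 at 5 → [24, 19, 14, 1, 9, 6, -18]

[24, 19, 14, 1, 9, 6, -18]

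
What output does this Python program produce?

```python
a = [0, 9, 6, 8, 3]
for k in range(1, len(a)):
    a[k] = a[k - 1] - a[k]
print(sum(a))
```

-73

k=1: a[1] = 0-9 = -9 → [0, -9, 6, 8, 3]
k=2: a[2] = (-9)-6 = -15 → [0, -9, -15, 8, 3]
k=3: a[3] = (-15)-8 = -23 → [0, -9, -15, -23, 3]
k=4: a[4] = (-23)-3 = -26 → [0, -9, -15, -23, -26]
sum = -73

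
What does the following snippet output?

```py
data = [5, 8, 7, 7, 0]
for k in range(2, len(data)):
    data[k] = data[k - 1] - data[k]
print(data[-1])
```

-6

k=2: data[2] = 8-7 = 1 → [5, 8, 1, 7, 0]
k=3: data[3] = 1-7 = -6 → [5, 8, 1, -6, 0]
k=4: data[4] = (-6)-0 = -6 → [5, 8, 1, -6, -6]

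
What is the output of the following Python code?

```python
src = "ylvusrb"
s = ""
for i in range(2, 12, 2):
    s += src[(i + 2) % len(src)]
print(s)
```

i=2: add src[4]='s' → 's'
i=4: add src[6]='b' → 'sb'
i=6: add src[1]='l' → 'sbl'
i=8: add src[3]='u' → 'sblu'
i=10: add src[5]='r' → 'sblur'

sblur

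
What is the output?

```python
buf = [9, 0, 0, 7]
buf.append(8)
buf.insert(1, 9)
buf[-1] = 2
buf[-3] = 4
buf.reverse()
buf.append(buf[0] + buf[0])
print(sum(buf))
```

append 8 → [9, 0, 0, 7, 8]
insert 9 at 1 → [9, 9, 0, 0, 7, 8]
buf[-1] = 2 → [9, 9, 0, 0, 7, 2]
buf[-3] = 4 → [9, 9, 0, 4, 7, 2]
reverse → [2, 7, 4, 0, 9, 9]
append buf[0]+buf[0] = 2+2 = 4 → [2, 7, 4, 0, 9, 9, 4]
sum = 35

35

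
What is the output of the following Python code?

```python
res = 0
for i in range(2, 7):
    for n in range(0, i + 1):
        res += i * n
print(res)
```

265

i=2,n=0: res = 0+0 = 0
i=2,n=1: res = 0+2 = 2
i=2,n=2: res = 2+4 = 6
i=3,n=0: res = 6+0 = 6
i=3,n=1: res = 6+3 = 9
i=3,n=2: res = 9+6 = 15
i=3,n=3: res = 15+9 = 24
i=4,n=0: res = 24+0 = 24
i=4,n=1: res = 24+4 = 28
i=4,n=2: res = 28+8 = 36
i=4,n=3: res = 36+12 = 48
i=4,n=4: res = 48+16 = 64
i=5,n=0: res = 64+0 = 64
i=5,n=1: res = 64+5 = 69
i=5,n=2: res = 69+10 = 79
i=5,n=3: res = 79+15 = 94
i=5,n=4: res = 94+20 = 114
i=5,n=5: res = 114+25 = 139
i=6,n=0: res = 139+0 = 139
i=6,n=1: res = 139+6 = 145
i=6,n=2: res = 145+12 = 157
i=6,n=3: res = 157+18 = 175
i=6,n=4: res = 175+24 = 199
i=6,n=5: res = 199+30 = 229
i=6,n=6: res = 229+36 = 265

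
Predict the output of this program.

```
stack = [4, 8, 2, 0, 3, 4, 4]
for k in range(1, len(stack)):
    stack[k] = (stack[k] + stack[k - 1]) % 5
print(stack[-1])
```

0

k=1: stack[1] = (8+4)%5 = 2 → [4, 2, 2, 0, 3, 4, 4]
k=2: stack[2] = (2+2)%5 = 4 → [4, 2, 4, 0, 3, 4, 4]
k=3: stack[3] = (0+4)%5 = 4 → [4, 2, 4, 4, 3, 4, 4]
k=4: stack[4] = (3+4)%5 = 2 → [4, 2, 4, 4, 2, 4, 4]
k=5: stack[5] = (4+2)%5 = 1 → [4, 2, 4, 4, 2, 1, 4]
k=6: stack[6] = (4+1)%5 = 0 → [4, 2, 4, 4, 2, 1, 0]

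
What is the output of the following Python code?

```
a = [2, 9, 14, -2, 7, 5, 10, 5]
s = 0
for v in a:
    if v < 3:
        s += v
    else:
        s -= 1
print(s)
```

v=2: <3, s = 0+2 = 2
v=9: not <3, s = 2-1 = 1
v=14: not <3, s = 1-1 = 0
v=-2: <3, s = 0+(-2) = -2
v=7: not <3, s = (-2)-1 = -3
v=5: not <3, s = (-3)-1 = -4
v=10: not <3, s = (-4)-1 = -5
v=5: not <3, s = (-5)-1 = -6

-6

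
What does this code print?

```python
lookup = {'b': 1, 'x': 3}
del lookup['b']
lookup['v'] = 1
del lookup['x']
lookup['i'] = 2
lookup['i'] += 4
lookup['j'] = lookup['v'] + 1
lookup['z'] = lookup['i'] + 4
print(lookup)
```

{'v': 1, 'i': 6, 'j': 2, 'z': 10}

del 'b' → {'x': 3}
lookup['v'] = 1 → {'x': 3, 'v': 1}
del 'x' → {'v': 1}
lookup['i'] = 2 → {'v': 1, 'i': 2}
lookup['i'] = 2+4 = 6 → {'v': 1, 'i': 6}
lookup['j'] = lookup['v']+1 = 2 → {'v': 1, 'i': 6, 'j': 2}
lookup['z'] = lookup['i']+4 = 10 → {'v': 1, 'i': 6, 'j': 2, 'z': 10}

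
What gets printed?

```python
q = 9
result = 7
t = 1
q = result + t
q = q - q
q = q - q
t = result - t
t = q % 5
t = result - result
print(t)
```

0

q = 7+1 = 8
q = 8-8 = 0
q = 0-0 = 0
t = 7-1 = 6
t = 0%5 = 0
t = 7-7 = 0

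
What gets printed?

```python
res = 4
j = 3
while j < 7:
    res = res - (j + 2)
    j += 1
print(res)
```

j=3: res = 4-5 = -1
j=4: res = (-1)-6 = -7
j=5: res = (-7)-7 = -14
j=6: res = (-14)-8 = -22

-22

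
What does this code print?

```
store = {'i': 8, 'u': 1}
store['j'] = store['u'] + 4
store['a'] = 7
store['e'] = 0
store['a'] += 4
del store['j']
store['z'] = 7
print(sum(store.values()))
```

27

store['j'] = store['u']+4 = 5 → {'i': 8, 'u': 1, 'j': 5}
store['a'] = 7 → {'i': 8, 'u': 1, 'j': 5, 'a': 7}
store['e'] = 0 → {'i': 8, 'u': 1, 'j': 5, 'a': 7, 'e': 0}
store['a'] = 7+4 = 11 → {'i': 8, 'u': 1, 'j': 5, 'a': 11, 'e': 0}
del 'j' → {'i': 8, 'u': 1, 'a': 11, 'e': 0}
store['z'] = 7 → {'i': 8, 'u': 1, 'a': 11, 'e': 0, 'z': 7}
sum of values = 27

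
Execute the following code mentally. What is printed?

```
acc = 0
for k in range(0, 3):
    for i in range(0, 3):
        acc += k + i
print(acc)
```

k=0,i=0: acc = 0+0 = 0
k=0,i=1: acc = 0+1 = 1
k=0,i=2: acc = 1+2 = 3
k=1,i=0: acc = 3+1 = 4
k=1,i=1: acc = 4+2 = 6
k=1,i=2: acc = 6+3 = 9
k=2,i=0: acc = 9+2 = 11
k=2,i=1: acc = 11+3 = 14
k=2,i=2: acc = 14+4 = 18

18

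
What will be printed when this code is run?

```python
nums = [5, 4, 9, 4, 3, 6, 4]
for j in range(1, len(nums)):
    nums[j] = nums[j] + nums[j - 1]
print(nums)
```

[5, 9, 18, 22, 25, 31, 35]

j=1: nums[1] = 4+5 = 9 → [5, 9, 9, 4, 3, 6, 4]
j=2: nums[2] = 9+9 = 18 → [5, 9, 18, 4, 3, 6, 4]
j=3: nums[3] = 4+18 = 22 → [5, 9, 18, 22, 3, 6, 4]
j=4: nums[4] = 3+22 = 25 → [5, 9, 18, 22, 25, 6, 4]
j=5: nums[5] = 6+25 = 31 → [5, 9, 18, 22, 25, 31, 4]
j=6: nums[6] = 4+31 = 35 → [5, 9, 18, 22, 25, 31, 35]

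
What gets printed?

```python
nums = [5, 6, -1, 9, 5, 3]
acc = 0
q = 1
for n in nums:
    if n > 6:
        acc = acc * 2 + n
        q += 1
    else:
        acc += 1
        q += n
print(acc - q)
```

-3

n=5: not >6, acc = 0+1 = 1; q=6
n=6: not >6, acc = 1+1 = 2; q=12
n=-1: not >6, acc = 2+1 = 3; q=11
n=9: >6, acc = 3*2+9 = 15; q=12
n=5: not >6, acc = 15+1 = 16; q=17
n=3: not >6, acc = 16+1 = 17; q=20
acc-q = 17-20 = -3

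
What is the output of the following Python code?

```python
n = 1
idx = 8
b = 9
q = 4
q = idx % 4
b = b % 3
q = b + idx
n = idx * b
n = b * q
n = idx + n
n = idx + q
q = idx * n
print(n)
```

16

q = 8%4 = 0
b = 9%3 = 0
q = 0+8 = 8
n = 8*0 = 0
n = 0*8 = 0
n = 8+0 = 8
n = 8+8 = 16
q = 8*16 = 128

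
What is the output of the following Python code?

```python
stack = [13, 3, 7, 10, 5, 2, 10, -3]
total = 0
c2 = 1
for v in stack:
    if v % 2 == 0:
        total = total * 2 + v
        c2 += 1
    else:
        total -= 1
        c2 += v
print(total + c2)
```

v=13: not even, total = 0-1 = -1; c2=14
v=3: not even, total = (-1)-1 = -2; c2=17
v=7: not even, total = (-2)-1 = -3; c2=24
v=10: even, total = (-3)*2+10 = 4; c2=25
v=5: not even, total = 4-1 = 3; c2=30
v=2: even, total = 3*2+2 = 8; c2=31
v=10: even, total = 8*2+10 = 26; c2=32
v=-3: not even, total = 26-1 = 25; c2=29
total+c2 = 25+29 = 54

54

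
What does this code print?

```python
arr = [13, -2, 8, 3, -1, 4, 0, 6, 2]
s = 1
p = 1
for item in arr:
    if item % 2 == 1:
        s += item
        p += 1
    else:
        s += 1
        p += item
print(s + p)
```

item=13: odd, s = 1+13 = 14; p=2
item=-2: not odd, s = 14+1 = 15; p=0
item=8: not odd, s = 15+1 = 16; p=8
item=3: odd, s = 16+3 = 19; p=9
item=-1: odd, s = 19+(-1) = 18; p=10
item=4: not odd, s = 18+1 = 19; p=14
item=0: not odd, s = 19+1 = 20; p=14
item=6: not odd, s = 20+1 = 21; p=20
item=2: not odd, s = 21+1 = 22; p=22
s+p = 22+22 = 44

44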